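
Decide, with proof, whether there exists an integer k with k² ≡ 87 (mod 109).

Take k = 14. Then 14² = 196 = 1·109 + 87, so 14² ≡ 87 (mod 109).

k = 14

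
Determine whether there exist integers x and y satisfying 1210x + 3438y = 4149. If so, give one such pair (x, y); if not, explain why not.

gcd(1210, 3438) = 2, so every integer of the form 1210x + 3438y is a multiple of 2.
But 4149 = 2·2074 + 1, so 2 ∤ 4149.
Hence no integers x, y satisfy the equation.

No, no such integers exist.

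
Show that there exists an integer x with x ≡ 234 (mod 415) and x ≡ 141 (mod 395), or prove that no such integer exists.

There is no such integer.

gcd(415, 395) = 5. If x ≡ 234 (mod 415) and x ≡ 141 (mod 395), then x ≡ 234 (mod 5) and x ≡ 141 (mod 5).
However 234 ≡ 4 and 141 ≡ 1 (mod 5), and 4 ≠ 1.
Therefore no such x exists.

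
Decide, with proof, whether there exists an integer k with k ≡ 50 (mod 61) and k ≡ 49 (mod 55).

k = 599

gcd(61, 55) = 1, so the Chinese Remainder Theorem guarantees exactly one residue class mod 3355 satisfying both.
Write k = 50 + 61t and require 50 + 61t ≡ 49 (mod 55), i.e. 61t ≡ 54 (mod 55).
61 ≡ 6 (mod 55), so this reads 6t ≡ 54 (mod 55). Invert 6 mod 55 by the Euclidean algorithm: 55 = 9·6 + 1, 6 = 6·1 + 0; back-substituting, 1 = 55 − 9·6. Hence 6·(-9) ≡ 1, so 6⁻¹ ≡ -9 ≡ 46 (mod 55).
Therefore t ≡ 46·54 = 2484 ≡ 9 (mod 55).
With t = 9: k = 50 + 61·9 = 599.
Verify: 599 = 9·61 + 50 and 599 = 10·55 + 49. ✓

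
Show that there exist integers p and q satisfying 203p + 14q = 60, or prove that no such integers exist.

gcd(203, 14) = 7, so every integer of the form 203p + 14q is a multiple of 7.
But 60 is not a multiple of 7 (it leaves remainder 4).
Therefore 203p + 14q = 60 has no solution in integers.

There are no such integers.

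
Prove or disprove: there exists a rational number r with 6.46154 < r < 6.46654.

Multiplying by 28: 28·6.46154 = 180.92312 and 28·6.46654 = 181.06312, so the integer 181 lies strictly between them.
Dividing back, 6.46154 < 181/28 < 6.46654, and 181/28 is rational.

r = 181/28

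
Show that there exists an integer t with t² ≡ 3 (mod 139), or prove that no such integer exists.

No, no such integer exists.

139 is prime, so by Euler's criterion 3 is a square mod 139 iff 3^((139−1)/2) = 3^69 ≡ 1 (mod 139).
Squaring successively (mod 139): 3^2 = 9 ≡ 9; 3^4 ≡ 9² = 81 ≡ 81; 3^8 ≡ 81² = 6561 ≡ 28; 3^16 ≡ 28² = 784 ≡ 89; 3^32 ≡ 89² = 7921 ≡ 137; 3^64 ≡ 137² = 18769 ≡ 4.
Since 69 = 64 + 4 + 1, 3^69 ≡ 4 · 81 · 3; multiplying out mod 139: 4·81 = 324 ≡ 46, then 46·3 = 138 ≡ 138. Thus 3^69 ≡ 138 ≡ −1 (mod 139).
The value −1 means 3 is a non-residue modulo 139, so t² ≡ 3 (mod 139) is impossible.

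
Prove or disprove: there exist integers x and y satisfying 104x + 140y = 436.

x = 19, y = -11

gcd(104, 140) = 4, and 4 divides 436, so integer solutions exist.
Dividing through by 4 reduces the equation to 26x + 35y = 109.
Euclidean algorithm: 35 = 1·26 + 9, 26 = 2·9 + 8, 9 = 1·8 + 1, 8 = 8·1 + 0.
Working back up the chain: 1 = 9 − 1·8 = 9 − (26 − 2·9) = −26 + 3·9 = −26 + 3·(35 − 1·26) = 3·35 − 4·26. So 26·(-4) + 35·3 = 1.
Multiplying through by 109: x = (-4)·109 = -436, y = 3·109 = 327 is a solution.
The general solution is x = -436 + 35k, y = 327 − 26k; taking k = 13 gives the smaller pair x = 19, y = -11.
Indeed 104·19 + 140·(-11) = 1976 − 1540 = 436.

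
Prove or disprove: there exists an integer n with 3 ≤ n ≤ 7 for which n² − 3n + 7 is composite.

n = 7

At n = 7: 7² − 3·7 + 7 = 35 = 5·7, which is composite.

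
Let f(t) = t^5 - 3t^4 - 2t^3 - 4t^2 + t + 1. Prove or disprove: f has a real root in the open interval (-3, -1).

No.

f(-3) = -470 and f(-1) = -6, both negative, so a sign-change argument is unavailable; we show f keeps this sign on the whole interval.
Shift to the endpoint -1: with t = -1 − u (0 < u < 2), one computes f(-1 − u) = -u^5 - 8u^4 - 20u^3 - 26u^2 - 20u - 6.
All 6 nonzero coefficients of this polynomial in u are negative; hence for u > 0 the value is a sum of negative terms (the constant -6 among them).
So f is strictly negative on (-3, -1); no root exists in the interval.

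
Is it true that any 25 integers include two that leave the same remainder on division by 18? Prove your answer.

There are exactly 18 possible remainders on division by 18.
Placing 25 integers into 18 classes, some class receives at least two — say a and b.
That is, a and b leave the same remainder on division by 18, as claimed.

Yes, this is always true.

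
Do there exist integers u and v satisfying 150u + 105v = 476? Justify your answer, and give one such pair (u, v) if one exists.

gcd(150, 105) = 15, so every integer of the form 150u + 105v is a multiple of 15.
But 476 is not a multiple of 15 (it leaves remainder 11).
Therefore 150u + 105v = 476 has no solution in integers.

No such integers exist.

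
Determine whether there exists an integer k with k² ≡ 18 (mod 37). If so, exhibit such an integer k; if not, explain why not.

There is no such integer.

37 is prime, so by Euler's criterion 18 is a square mod 37 iff 18^((37−1)/2) = 18^18 ≡ 1 (mod 37).
Squaring successively (mod 37): 18^2 = 324 ≡ 28; 18^4 ≡ 28² = 784 ≡ 7; 18^8 ≡ 7² = 49 ≡ 12; 18^16 ≡ 12² = 144 ≡ 33.
Since 18 = 16 + 2, 18^18 ≡ 33 · 28; multiplying out mod 37: 33·28 = 924 ≡ 36. Thus 18^18 ≡ 36 ≡ −1 (mod 37).
The value −1 means 18 is a non-residue modulo 37, so k² ≡ 18 (mod 37) is impossible.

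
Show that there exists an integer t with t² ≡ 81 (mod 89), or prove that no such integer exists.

Take t = 9. Then 9² = 81, and since 0 ≤ 81 < 89 this is already reduced: 9² ≡ 81 (mod 89).

t = 9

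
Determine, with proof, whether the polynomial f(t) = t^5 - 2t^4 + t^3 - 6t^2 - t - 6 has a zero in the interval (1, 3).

Yes, f has a root in the interval.

f(1) = -13 and f(3) = 45, which have opposite signs.
f is continuous everywhere (it is a polynomial), in particular on [1, 3].
By the Intermediate Value Theorem f must vanish at some point of (1, 3).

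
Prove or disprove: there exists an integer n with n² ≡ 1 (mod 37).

Take n = 1. Then 1² = 1, and since 0 ≤ 1 < 37 this is already reduced: 1² ≡ 1 (mod 37).

n = 1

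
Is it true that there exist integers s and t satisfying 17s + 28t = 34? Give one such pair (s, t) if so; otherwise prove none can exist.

17 and 28 are coprime, so 17s + 28t ranges over all of ℤ.
Dividing repeatedly: 28 = 1·17 + 11, 17 = 1·11 + 6, 11 = 1·6 + 5, 6 = 1·5 + 1, 5 = 5·1 + 0.
Working back up the chain: 1 = 6 − 1·5 = 6 − (11 − 1·6) = −11 + 2·6 = −11 + 2·(17 − 1·11) = 2·17 − 3·11 = 2·17 − 3·(28 − 1·17) = −3·28 + 5·17. So 17·5 + 28·(-3) = 1.
Multiplying through by 34: s = 5·34 = 170, t = (-3)·34 = -102 is a solution.
Subtracting 6·28 from s and adding 6·17 to t gives the tidier solution (2, 0).
Indeed 17·2 + 28·0 = 34 + 0 = 34.

s = 2, t = 0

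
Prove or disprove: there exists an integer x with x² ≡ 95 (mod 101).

Take x = 87. Then 87² = 7569 = 74·101 + 95, so 87² ≡ 95 (mod 101).

x = 87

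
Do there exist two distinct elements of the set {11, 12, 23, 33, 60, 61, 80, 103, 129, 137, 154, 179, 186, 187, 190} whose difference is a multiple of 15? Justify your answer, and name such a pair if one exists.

Reduce each element modulo 15: 11↦11, 12↦12, 23↦8, 33↦3, 60↦0, 61↦1, 80↦5, 103↦13, 129↦9, 137↦2, 154↦4, 179↦14, 186↦6, 187↦7, 190↦10.
All 15 residues are distinct, so no two elements differ by a multiple of 15.

No, no such pair exists.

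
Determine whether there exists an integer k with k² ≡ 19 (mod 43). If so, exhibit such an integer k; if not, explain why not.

Apply Euler's criterion with the prime 43: 19 is a quadratic residue iff 19^21 ≡ 1 (mod 43), and a non-residue iff it is ≡ −1.
Repeated squaring mod 43: 19^2 = 361 ≡ 17; 19^4 ≡ 17² = 289 ≡ 31; 19^8 ≡ 31² = 961 ≡ 15; 19^16 ≡ 15² = 225 ≡ 10.
Since 21 = 16 + 4 + 1, 19^21 ≡ 10 · 31 · 19; multiplying out mod 43: 10·31 = 310 ≡ 9, then 9·19 = 171 ≡ 42. Thus 19^21 ≡ 42 ≡ −1 (mod 43).
By Euler's criterion 19 is a quadratic non-residue mod 43: no k satisfies k² ≡ 19 (mod 43).

No such integer exists.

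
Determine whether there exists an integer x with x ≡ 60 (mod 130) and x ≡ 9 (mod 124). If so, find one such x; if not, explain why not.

gcd(130, 124) = 2. If x ≡ 60 (mod 130) and x ≡ 9 (mod 124), then x ≡ 60 (mod 2) and x ≡ 9 (mod 2).
But 60 mod 2 = 0 while 9 mod 2 = 1, a contradiction.
Therefore no such x exists.

No, no such integer exists.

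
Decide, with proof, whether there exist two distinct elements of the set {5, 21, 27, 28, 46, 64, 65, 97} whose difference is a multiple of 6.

Both 5 and 65 leave remainder 5 on division by 6; their difference 60 = 10·6 is a multiple of 6.

Yes: 5 and 65.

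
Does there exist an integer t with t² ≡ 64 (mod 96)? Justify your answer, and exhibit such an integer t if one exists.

t = 56 works: 56² = 3136, and 3136 − 64 = 3072 = 32·96.

t = 56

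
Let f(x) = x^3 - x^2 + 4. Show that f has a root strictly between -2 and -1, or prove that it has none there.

Yes, f has a root in the interval.

f(-2) = -8 and f(-1) = 2, which have opposite signs.
Since f is a polynomial it is continuous on [-2, -1].
By the Intermediate Value Theorem f must vanish at some point of (-2, -1).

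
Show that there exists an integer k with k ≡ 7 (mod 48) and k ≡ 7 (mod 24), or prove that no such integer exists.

k = 7

gcd(48, 24) = 24. A simultaneous solution exists iff 7 ≡ 7 (mod 24); here 7 mod 24 = 7 = 7 mod 24, so it does.
In fact k = 7 itself already satisfies 7 mod 24 = 7.
Check: 7 mod 48 = 7, 7 mod 24 = 7. ✓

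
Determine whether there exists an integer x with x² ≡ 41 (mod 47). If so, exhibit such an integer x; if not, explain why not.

47 is prime, so by Euler's criterion 41 is a square mod 47 iff 41^((47−1)/2) = 41^23 ≡ 1 (mod 47).
Repeated squaring mod 47: 41^2 = 1681 ≡ 36; 41^4 ≡ 36² = 1296 ≡ 27; 41^8 ≡ 27² = 729 ≡ 24; 41^16 ≡ 24² = 576 ≡ 12.
Since 23 = 16 + 4 + 2 + 1, 41^23 ≡ 12 · 27 · 36 · 41; multiplying out mod 47: 12·27 = 324 ≡ 42, then 42·36 = 1512 ≡ 8, then 8·41 = 328 ≡ 46. Thus 41^23 ≡ 46 ≡ −1 (mod 47).
By Euler's criterion 41 is a quadratic non-residue mod 47: no x satisfies x² ≡ 41 (mod 47).

There is no such integer.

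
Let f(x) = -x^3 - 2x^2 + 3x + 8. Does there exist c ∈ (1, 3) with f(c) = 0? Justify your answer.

Yes, such a c exists.

f(1) = 8 and f(3) = -28, which have opposite signs.
f is continuous everywhere (it is a polynomial), in particular on [1, 3].
By the Intermediate Value Theorem f must vanish at some point of (1, 3).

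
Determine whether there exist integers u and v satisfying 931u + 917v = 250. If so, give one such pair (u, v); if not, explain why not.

No, no such integers exist.

Any value of 931u + 917v is a multiple of gcd(931, 917) = 7.
However 250 leaves remainder 5 on division by 7.
So the equation is unsolvable over ℤ.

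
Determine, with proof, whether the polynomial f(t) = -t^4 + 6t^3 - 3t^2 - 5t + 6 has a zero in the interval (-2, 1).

Yes, f has a root in the interval.

f(-2) = -60 and f(1) = 3, which have opposite signs.
f is continuous everywhere (it is a polynomial), in particular on [-2, 1].
By the Intermediate Value Theorem f must vanish at some point of (-2, 1).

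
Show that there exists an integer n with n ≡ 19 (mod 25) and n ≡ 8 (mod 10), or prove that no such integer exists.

Reduce both congruences modulo 5, which divides 25 and 10: they say n ≡ 19 (mod 5) and n ≡ 8 (mod 5).
These are incompatible: 19 − 8 = 11 is not divisible by 5.
Hence the system has no solution.

There is no such integer.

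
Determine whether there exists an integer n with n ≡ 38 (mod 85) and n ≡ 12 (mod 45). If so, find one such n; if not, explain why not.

There is no such integer.

Reduce both congruences modulo 5, which divides 85 and 45: they say n ≡ 38 (mod 5) and n ≡ 12 (mod 5).
These are incompatible: 38 − 12 = 26 is not divisible by 5.
Therefore no such n exists.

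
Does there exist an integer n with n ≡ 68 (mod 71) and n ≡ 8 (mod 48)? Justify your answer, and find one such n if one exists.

n = 920

Since 71 and 48 share no common factor, CRT says the pair of congruences has a solution (unique mod 3408).
Write n = 68 + 71t and require 68 + 71t ≡ 8 (mod 48), i.e. 71t ≡ 36 (mod 48).
71 ≡ 23 (mod 48), so this reads 23t ≡ 36 (mod 48). Since 23·23 = 529 = 11·48 + 1, the inverse of 23 mod 48 is 23.
Multiplying by 23: t ≡ 23·36 = 828 ≡ 12 (mod 48).
With t = 12: n = 68 + 71·12 = 920.
Verify: 920 = 12·71 + 68 and 920 = 19·48 + 8. ✓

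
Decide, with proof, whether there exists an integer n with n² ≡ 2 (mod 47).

n = 7

n = 7 works: 7² = 49, and 49 − 2 = 47 = 1·47.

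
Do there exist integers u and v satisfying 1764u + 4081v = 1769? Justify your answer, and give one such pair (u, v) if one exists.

There are no such integers.

gcd(1764, 4081) = 7, so every integer of the form 1764u + 4081v is a multiple of 7.
But 1769 = 7·252 + 5, so 7 ∤ 1769.
So the equation is unsolvable over ℤ.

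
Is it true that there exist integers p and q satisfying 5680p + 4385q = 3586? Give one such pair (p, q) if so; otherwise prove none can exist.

No such integers exist.

gcd(5680, 4385) = 5, so every integer of the form 5680p + 4385q is a multiple of 5.
But 3586 is not a multiple of 5 (it leaves remainder 1).
Hence no integers p, q satisfy the equation.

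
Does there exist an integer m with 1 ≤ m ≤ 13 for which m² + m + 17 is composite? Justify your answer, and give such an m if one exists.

The values for m = 1, 2, …, 13 are 19, 23, 29, 37, 47, 59, 73, 89, 107, 127, 149, 173, 199, and each of these is prime.
So no value in the range makes the expression composite.

There is no such integer m in that range.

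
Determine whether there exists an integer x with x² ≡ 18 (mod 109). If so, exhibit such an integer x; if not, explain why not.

109 is prime, so by Euler's criterion 18 is a square mod 109 iff 18^((109−1)/2) = 18^54 ≡ 1 (mod 109).
Squaring successively (mod 109): 18^2 = 324 ≡ 106; 18^4 ≡ 106² = 11236 ≡ 9; 18^8 ≡ 9² = 81 ≡ 81; 18^16 ≡ 81² = 6561 ≡ 21; 18^32 ≡ 21² = 441 ≡ 5.
Since 54 = 32 + 16 + 4 + 2, 18^54 ≡ 5 · 21 · 9 · 106; multiplying out mod 109: 5·21 = 105 ≡ 105, then 105·9 = 945 ≡ 73, then 73·106 = 7738 ≡ 108. Thus 18^54 ≡ 108 ≡ −1 (mod 109).
The value −1 means 18 is a non-residue modulo 109, so x² ≡ 18 (mod 109) is impossible.

No such integer exists.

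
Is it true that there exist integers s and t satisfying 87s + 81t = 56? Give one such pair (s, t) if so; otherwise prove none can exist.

gcd(87, 81) = 3, so every integer of the form 87s + 81t is a multiple of 3.
But 56 is not a multiple of 3 (it leaves remainder 2).
Therefore 87s + 81t = 56 has no solution in integers.

No such integers exist.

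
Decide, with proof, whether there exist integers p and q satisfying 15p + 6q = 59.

There are no such integers.

gcd(15, 6) = 3, so every integer of the form 15p + 6q is a multiple of 3.
But 59 is not a multiple of 3 (it leaves remainder 2).
Hence no integers p, q satisfy the equation.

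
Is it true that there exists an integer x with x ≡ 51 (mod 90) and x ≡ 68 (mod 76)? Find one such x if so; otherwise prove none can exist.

No, no such integer exists.

Reduce both congruences modulo 2, which divides 90 and 76: they say x ≡ 51 (mod 2) and x ≡ 68 (mod 2).
But 51 mod 2 = 1 while 68 mod 2 = 0, a contradiction.
Therefore no such x exists.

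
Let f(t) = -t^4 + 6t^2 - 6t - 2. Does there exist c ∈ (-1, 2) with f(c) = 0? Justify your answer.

Such a root exists.

f(-1) = 9 and f(2) = -6, which have opposite signs.
f is continuous everywhere (it is a polynomial), in particular on [-1, 2].
So by the Intermediate Value Theorem there is a c strictly between -1 and 2 with f(c) = 0.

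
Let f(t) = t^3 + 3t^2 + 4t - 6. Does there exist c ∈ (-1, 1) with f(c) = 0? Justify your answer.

Such a root exists.

f(-1) = -8 and f(1) = 2, which have opposite signs.
Since f is a polynomial it is continuous on [-1, 1].
By the Intermediate Value Theorem f must vanish at some point of (-1, 1).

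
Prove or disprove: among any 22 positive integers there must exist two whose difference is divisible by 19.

Partition the integers by their residue mod 19; there are 19 classes.
With 22 integers and only 19 classes, the pigeonhole principle forces two of them, say a and b, into the same class.
Their difference a − b is then a multiple of 19.

Yes.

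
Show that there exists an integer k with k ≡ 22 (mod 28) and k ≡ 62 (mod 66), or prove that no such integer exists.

Here gcd(28, 66) = 2, and both 22 and 62 leave remainder 0 mod 2, so the system is consistent.
Write k = 22 + 28t. Then 28t ≡ 62 − 22 ≡ 40 (mod 66); dividing through by 2 gives 14t ≡ 20 (mod 33).
Since 14·26 = 364 = 11·33 + 1, the inverse of 14 mod 33 is 26.
Multiplying by 26: t ≡ 26·20 = 520 ≡ 25 (mod 33).
Then k = 22 + 28·25 = 722.
Check: 722 mod 28 = 22, 722 mod 66 = 62. ✓

k = 722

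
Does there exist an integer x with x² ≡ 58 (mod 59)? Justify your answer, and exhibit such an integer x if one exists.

No such integer exists.

59 is prime, so by Euler's criterion 58 is a square mod 59 iff 58^((59−1)/2) = 58^29 ≡ 1 (mod 59).
Repeated squaring mod 59: 58^2 = 3364 ≡ 1; 58^4 ≡ 1² = 1 ≡ 1; 58^8 ≡ 1² = 1 ≡ 1; 58^16 ≡ 1² = 1 ≡ 1.
Since 29 = 16 + 8 + 4 + 1, 58^29 ≡ 1 · 1 · 1 · 58; multiplying out mod 59: 1·1 = 1 ≡ 1, then 1·1 = 1 ≡ 1, then 1·58 = 58 ≡ 58. Thus 58^29 ≡ 58 ≡ −1 (mod 59).
The value −1 means 58 is a non-residue modulo 59, so x² ≡ 58 (mod 59) is impossible.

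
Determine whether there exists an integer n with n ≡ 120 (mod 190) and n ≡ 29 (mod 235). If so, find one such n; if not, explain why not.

Reduce both congruences modulo 5, which divides 190 and 235: they say n ≡ 120 (mod 5) and n ≡ 29 (mod 5).
However 120 ≡ 0 and 29 ≡ 4 (mod 5), and 0 ≠ 4.
Hence the system has no solution.

No, no such integer exists.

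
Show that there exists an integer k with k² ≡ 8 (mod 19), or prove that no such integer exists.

Since (19 − k)² ≡ k² (mod 19), it suffices to square k = 0, 1, …, 9: the residues are 0, 1, 4, 9, 16, 6, 17, 11, 7, 5.
So the quadratic residues mod 19 are {0, 1, 4, 5, 6, 7, 9, 11, 16, 17}, and 8 is not among them.
Hence no integer k has k² ≡ 8 (mod 19).

No such integer exists.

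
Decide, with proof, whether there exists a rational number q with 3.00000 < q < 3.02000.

Look for a denominator N such that an integer falls strictly between N·3.00000 and N·3.02000. N = 51 works: 51·3.00000 = 153.00000 < 154 < 154.02000 = 51·3.02000.
Dividing back, 3.00000 < 154/51 < 3.02000, and 154/51 is rational.

q = 154/51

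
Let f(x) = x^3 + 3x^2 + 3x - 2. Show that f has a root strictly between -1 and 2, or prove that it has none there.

Yes, f has a root in the interval.

f(-1) = -3 and f(2) = 24, which have opposite signs.
Since f is a polynomial it is continuous on [-1, 2].
By the Intermediate Value Theorem, f takes the value 0 somewhere in the open interval.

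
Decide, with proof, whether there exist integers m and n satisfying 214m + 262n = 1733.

gcd(214, 262) = 2, so every integer of the form 214m + 262n is a multiple of 2.
However 1733 leaves remainder 1 on division by 2.
So the equation is unsolvable over ℤ.

There are no such integers.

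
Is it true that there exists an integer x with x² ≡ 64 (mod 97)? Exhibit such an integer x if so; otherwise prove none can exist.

Take x = 89. Then 89² = 7921 = 81·97 + 64, so 89² ≡ 64 (mod 97).

x = 89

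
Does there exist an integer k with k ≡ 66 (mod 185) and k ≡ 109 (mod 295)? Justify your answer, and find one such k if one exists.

gcd(185, 295) = 5. If k ≡ 66 (mod 185) and k ≡ 109 (mod 295), then k ≡ 66 (mod 5) and k ≡ 109 (mod 5).
However 66 ≡ 1 and 109 ≡ 4 (mod 5), and 1 ≠ 4.
So no integer satisfies both congruences.

There is no such integer.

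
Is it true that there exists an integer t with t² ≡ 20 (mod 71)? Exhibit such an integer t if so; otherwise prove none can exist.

t = 34

t = 34 works: 34² = 1156, and 1156 − 20 = 1136 = 16·71.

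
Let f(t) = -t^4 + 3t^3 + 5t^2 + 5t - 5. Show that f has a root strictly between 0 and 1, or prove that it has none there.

f(0) = -5 and f(1) = 7, which have opposite signs.
f is continuous everywhere (it is a polynomial), in particular on [0, 1].
By the Intermediate Value Theorem, f takes the value 0 somewhere in the open interval.

Yes, f has a root in the interval.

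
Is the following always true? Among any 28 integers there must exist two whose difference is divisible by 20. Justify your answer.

Partition the integers by their residue mod 20; there are 20 classes.
Since 28 > 20, two of the 28 integers must share a residue class by the pigeonhole principle; call them a and b.
Then a ≡ b (mod 20), i.e. 20 ∣ (a − b).

Yes, this is always true.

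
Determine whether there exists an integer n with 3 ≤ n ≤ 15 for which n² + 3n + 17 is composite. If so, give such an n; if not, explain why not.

At n = 10: 10² + 3·10 + 17 = 147 = 3·49, which is composite.

n = 10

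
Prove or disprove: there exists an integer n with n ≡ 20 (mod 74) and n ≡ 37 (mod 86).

Both moduli are multiples of 2 = gcd(74, 86), so any solution would satisfy n ≡ 20 and n ≡ 37 modulo 2 simultaneously.
However 20 ≡ 0 and 37 ≡ 1 (mod 2), and 0 ≠ 1.
So no integer satisfies both congruences.

There is no such integer.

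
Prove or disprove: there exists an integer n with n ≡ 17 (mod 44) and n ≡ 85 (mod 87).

n = 2173

The moduli 44 and 87 are coprime, so by the Chinese Remainder Theorem a unique solution modulo 3828 exists.
Any solution of the first congruence is n = 17 + 44t; substituting into the second, 44t ≡ 85 − 17 ≡ 68 (mod 87).
To invert 44 modulo 87: 87 = 1·44 + 43, 44 = 1·43 + 1, 43 = 43·1 + 0, and unwinding, 1 = 44 − 1·43 = 44 − (87 − 1·44) = −87 + 2·44. Thus 44⁻¹ ≡ 2 (mod 87).
Therefore t ≡ 2·68 = 136 ≡ 49 (mod 87).
Taking t = 49 gives n = 17 + 44·49 = 2173.
Check: 2173 mod 44 = 17, 2173 mod 87 = 85. ✓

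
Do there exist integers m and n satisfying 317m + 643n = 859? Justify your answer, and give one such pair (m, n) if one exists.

m = 595, n = -292

317 and 643 are coprime, so 317m + 643n ranges over all of ℤ.
Euclidean algorithm: 643 = 2·317 + 9, 317 = 35·9 + 2, 9 = 4·2 + 1, 2 = 2·1 + 0.
Back-substituting, 1 = 9 − 4·2 = 9 − 4·(317 − 35·9) = −4·317 + 141·9 = −4·317 + 141·(643 − 2·317) = 141·643 − 286·317; that is, 317·(-286) + 643·141 = 1.
Multiplying through by 859: m = (-286)·859 = -245674, n = 141·859 = 121119 is a solution.
Shifting by a multiple of (643, −317) keeps it a solution: m = -245674 + 383·643 = 595, n = 121119 − 383·317 = -292.
Check: 317·595 + 643·(-292) = 188615 − 187756 = 859. ✓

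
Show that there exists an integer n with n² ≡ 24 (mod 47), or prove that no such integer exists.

n = 27

n = 27 works: 27² = 729, and 729 − 24 = 705 = 15·47.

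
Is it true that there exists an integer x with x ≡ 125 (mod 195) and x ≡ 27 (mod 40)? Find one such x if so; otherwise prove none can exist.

Reduce both congruences modulo 5, which divides 195 and 40: they say x ≡ 125 (mod 5) and x ≡ 27 (mod 5).
These are incompatible: 125 − 27 = 98 is not divisible by 5.
Hence the system has no solution.

No such integer exists.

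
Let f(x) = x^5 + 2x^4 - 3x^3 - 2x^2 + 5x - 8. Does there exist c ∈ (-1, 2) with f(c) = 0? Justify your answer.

f(-1) = -11 and f(2) = 34, which have opposite signs.
Since f is a polynomial it is continuous on [-1, 2].
By the Intermediate Value Theorem f must vanish at some point of (-1, 2).

Yes, such a c exists.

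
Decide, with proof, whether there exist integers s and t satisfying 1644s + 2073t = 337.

No such integers exist.

Any value of 1644s + 2073t is a multiple of gcd(1644, 2073) = 3.
However 337 leaves remainder 1 on division by 3.
So the equation is unsolvable over ℤ.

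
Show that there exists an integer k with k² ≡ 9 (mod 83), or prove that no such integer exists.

Take k = 3. Then 3² = 9, and since 0 ≤ 9 < 83 this is already reduced: 3² ≡ 9 (mod 83).

k = 3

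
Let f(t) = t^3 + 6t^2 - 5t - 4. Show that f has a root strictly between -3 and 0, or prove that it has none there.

f(-3) = 38 and f(0) = -4, which have opposite signs.
f is continuous everywhere (it is a polynomial), in particular on [-3, 0].
By the Intermediate Value Theorem, f takes the value 0 somewhere in the open interval.

Yes, f has a root in the interval.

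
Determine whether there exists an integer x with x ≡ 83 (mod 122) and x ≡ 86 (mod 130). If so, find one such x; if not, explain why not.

No, no such integer exists.

Reduce both congruences modulo 2, which divides 122 and 130: they say x ≡ 83 (mod 2) and x ≡ 86 (mod 2).
But 83 mod 2 = 1 while 86 mod 2 = 0, a contradiction.
Therefore no such x exists.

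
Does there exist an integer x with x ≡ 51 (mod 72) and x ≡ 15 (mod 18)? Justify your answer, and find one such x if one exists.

x = 51

The moduli are not coprime: gcd(72, 18) = 18. Compatibility requires 18 ∣ (15 − 51) = -36, which holds, so solutions exist.
The smallest candidate x = 51 works directly: 51 ≡ 15 (mod 18).
Check: 51 mod 72 = 51, 51 mod 18 = 15. ✓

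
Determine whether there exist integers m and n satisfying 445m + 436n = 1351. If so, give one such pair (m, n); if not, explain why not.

445 and 436 are coprime, so 445m + 436n ranges over all of ℤ.
Euclidean algorithm: 445 = 1·436 + 9, 436 = 48·9 + 4, 9 = 2·4 + 1, 4 = 4·1 + 0.
Unwinding: 1 = 9 − 2·4 = 9 − 2·(436 − 48·9) = −2·436 + 97·9 = −2·436 + 97·(445 − 1·436) = 97·445 − 99·436, i.e. 445·97 + 436·(-99) = 1.
Times 1351: 445·131047 + 436·(-133749) = 1351, so (131047, -133749) solves it.
Subtracting 300·436 from m and adding 300·445 to n gives the tidier solution (247, -249).
Check: 445·247 + 436·(-249) = 109915 − 108564 = 1351. ✓

m = 247, n = -249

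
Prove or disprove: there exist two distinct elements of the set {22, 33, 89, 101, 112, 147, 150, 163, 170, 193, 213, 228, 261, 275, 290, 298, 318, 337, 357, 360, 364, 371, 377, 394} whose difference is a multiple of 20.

Yes: 33 and 193.

Both 33 and 193 leave remainder 13 on division by 20; their difference 160 = 8·20 is a multiple of 20.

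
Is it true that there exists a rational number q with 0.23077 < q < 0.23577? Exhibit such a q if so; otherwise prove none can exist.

q = 4/17

Multiplying by 17: 17·0.23077 = 3.92309 and 17·0.23577 = 4.00809, so the integer 4 lies strictly between them.
Dividing back, 0.23077 < 4/17 < 0.23577, and 4/17 is rational.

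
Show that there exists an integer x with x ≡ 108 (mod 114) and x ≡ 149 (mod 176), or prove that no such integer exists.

Both moduli are multiples of 2 = gcd(114, 176), so any solution would satisfy x ≡ 108 and x ≡ 149 modulo 2 simultaneously.
These are incompatible: 108 − 149 = -41 is not divisible by 2.
So no integer satisfies both congruences.

No, no such integer exists.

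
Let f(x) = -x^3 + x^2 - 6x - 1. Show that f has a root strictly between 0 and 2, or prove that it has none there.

No.

f(0) = -1 and f(2) = -17, both negative.
The derivative f'(x) = -3x^2 + 2x - 6 is a quadratic with discriminant 2² − 4·(-3)·(-6) = -68 < 0; it never vanishes, so it is always negative (sign of the leading coefficient).
Hence f is strictly decreasing on ℝ, and in particular on [0, 2]. A strictly monotone function with same-sign endpoint values stays negative on the whole interval, so f has no zero in (0, 2).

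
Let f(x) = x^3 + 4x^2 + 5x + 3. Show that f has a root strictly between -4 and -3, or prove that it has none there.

No.

f(-4) = -17 and f(-3) = -3, both negative, so a sign-change argument is unavailable; we show f keeps this sign on the whole interval.
Shift to the endpoint -3: with x = -3 − u (0 < u < 1), one computes f(-3 − u) = -u^3 - 5u^2 - 8u - 3.
All 4 nonzero coefficients of this polynomial in u are negative; hence for u > 0 the value is a sum of negative terms (the constant -3 among them).
Therefore f(x) < 0 throughout (-4, -3), and f has no zero there.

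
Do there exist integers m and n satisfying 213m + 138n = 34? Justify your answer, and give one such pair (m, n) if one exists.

There are no such integers.

gcd(213, 138) = 3, so every integer of the form 213m + 138n is a multiple of 3.
But 34 = 3·11 + 1, so 3 ∤ 34.
Therefore 213m + 138n = 34 has no solution in integers.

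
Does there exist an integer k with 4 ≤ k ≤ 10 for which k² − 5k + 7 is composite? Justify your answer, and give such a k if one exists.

k = 10

At k = 10: 10² − 5·10 + 7 = 57 = 3·19, which is composite.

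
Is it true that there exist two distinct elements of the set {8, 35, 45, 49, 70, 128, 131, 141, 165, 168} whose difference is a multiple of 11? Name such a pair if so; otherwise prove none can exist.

No, no such pair exists.

Reduce each element modulo 11: 8↦8, 35↦2, 45↦1, 49↦5, 70↦4, 128↦7, 131↦10, 141↦9, 165↦0, 168↦3.
These 10 residues are pairwise different, hence no difference of two elements is divisible by 11.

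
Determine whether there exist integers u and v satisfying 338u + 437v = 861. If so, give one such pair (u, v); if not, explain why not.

338 and 437 are coprime, so 338u + 437v ranges over all of ℤ.
Euclidean algorithm: 437 = 1·338 + 99, 338 = 3·99 + 41, 99 = 2·41 + 17, 41 = 2·17 + 7, 17 = 2·7 + 3, 7 = 2·3 + 1, 3 = 3·1 + 0.
Unwinding: 1 = 7 − 2·3 = 7 − 2·(17 − 2·7) = −2·17 + 5·7 = −2·17 + 5·(41 − 2·17) = 5·41 − 12·17 = 5·41 − 12·(99 − 2·41) = −12·99 + 29·41 = −12·99 + 29·(338 − 3·99) = 29·338 − 99·99 = 29·338 − 99·(437 − 1·338) = −99·437 + 128·338, i.e. 338·128 + 437·(-99) = 1.
Multiplying through by 861: u = 128·861 = 110208, v = (-99)·861 = -85239 is a solution.
Shifting by a multiple of (437, −338) keeps it a solution: u = 110208 − 252·437 = 84, v = -85239 + 252·338 = -63.
Check: 338·84 + 437·(-63) = 28392 − 27531 = 861. ✓

u = 84, v = -63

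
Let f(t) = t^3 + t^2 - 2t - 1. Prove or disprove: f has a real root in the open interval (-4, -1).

Such a root exists.

f(-4) = -41 and f(-1) = 1, which have opposite signs.
As a polynomial, f is continuous on every closed interval.
By the Intermediate Value Theorem f must vanish at some point of (-4, -1).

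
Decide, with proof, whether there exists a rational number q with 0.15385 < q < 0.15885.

Look for a denominator N such that an integer falls strictly between N·0.15385 and N·0.15885. N = 19 works: 19·0.15385 = 2.92315 < 3 < 3.01815 = 19·0.15885.
So q = 3/19 works: it is a ratio of integers, and dividing 19·0.15385 < 3 < 19·0.15885 through by 19 gives 0.15385 < 3/19 < 0.15885.

q = 3/19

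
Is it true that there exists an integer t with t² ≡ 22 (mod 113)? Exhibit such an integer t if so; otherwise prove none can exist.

t = 94

t = 94 works: 94² = 8836, and 8836 − 22 = 8814 = 78·113.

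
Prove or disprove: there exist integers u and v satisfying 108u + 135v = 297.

u = 4, v = -1

Every value of 108u + 135v is a multiple of gcd(108, 135) = 27; since 27 ∣ 297, solutions exist.
Dividing through by 27 reduces the equation to 4u + 5v = 11.
Euclidean algorithm: 5 = 1·4 + 1, 4 = 4·1 + 0.
Unwinding: 1 = 5 − 1·4, i.e. 4·(-1) + 5·1 = 1.
Scaling by 11 gives the particular solution (u, v) = (-11, 11).
Adding 3·5 to u and subtracting 3·4 from v gives the tidier solution (4, -1).
Check: 108·4 + 135·(-1) = 432 − 135 = 297. ✓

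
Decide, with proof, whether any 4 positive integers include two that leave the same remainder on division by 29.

No; for instance {143, 144, 145, 146} is a counterexample.

Consider the 4 integers 143, 144, 145, 146. They lie in distinct residue classes modulo 29, since 4 ≤ 29.
So no two of them leave the same remainder on division by 29; the claim fails for this set.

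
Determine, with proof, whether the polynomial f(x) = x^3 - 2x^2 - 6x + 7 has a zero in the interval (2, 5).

f(2) = -5 and f(5) = 52, which have opposite signs.
Since f is a polynomial it is continuous on [2, 5].
By the Intermediate Value Theorem f must vanish at some point of (2, 5).

Yes, f has a root in the interval.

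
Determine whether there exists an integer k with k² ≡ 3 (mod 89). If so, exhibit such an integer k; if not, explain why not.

There is no such integer.

Apply Euler's criterion with the prime 89: 3 is a quadratic residue iff 3^44 ≡ 1 (mod 89), and a non-residue iff it is ≡ −1.
Repeated squaring mod 89: 3^2 = 9 ≡ 9; 3^4 ≡ 9² = 81 ≡ 81; 3^8 ≡ 81² = 6561 ≡ 64; 3^16 ≡ 64² = 4096 ≡ 2; 3^32 ≡ 2² = 4 ≡ 4.
Since 44 = 32 + 8 + 4, 3^44 ≡ 4 · 64 · 81; multiplying out mod 89: 4·64 = 256 ≡ 78, then 78·81 = 6318 ≡ 88. Thus 3^44 ≡ 88 ≡ −1 (mod 89).
By Euler's criterion 3 is a quadratic non-residue mod 89: no k satisfies k² ≡ 3 (mod 89).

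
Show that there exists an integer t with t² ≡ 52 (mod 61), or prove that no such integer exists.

Take t = 28. Then 28² = 784 = 12·61 + 52, so 28² ≡ 52 (mod 61).

t = 28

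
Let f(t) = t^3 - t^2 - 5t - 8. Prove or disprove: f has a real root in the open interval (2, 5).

f(2) = -14 and f(5) = 67, which have opposite signs.
As a polynomial, f is continuous on every closed interval.
By the Intermediate Value Theorem f must vanish at some point of (2, 5).

Such a root exists.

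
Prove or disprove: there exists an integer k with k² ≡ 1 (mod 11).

Take k = 10. Then 10² = 100 = 9·11 + 1, so 10² ≡ 1 (mod 11).

k = 10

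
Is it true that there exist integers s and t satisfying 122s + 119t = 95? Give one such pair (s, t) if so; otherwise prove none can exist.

s = 111, t = -113

122 and 119 are coprime, so 122s + 119t ranges over all of ℤ.
Dividing repeatedly: 122 = 1·119 + 3, 119 = 39·3 + 2, 3 = 1·2 + 1, 2 = 2·1 + 0.
Unwinding: 1 = 3 − 1·2 = 3 − (119 − 39·3) = −119 + 40·3 = −119 + 40·(122 − 1·119) = 40·122 − 41·119, i.e. 122·40 + 119·(-41) = 1.
Times 95: 122·3800 + 119·(-3895) = 95, so (3800, -3895) solves it.
Shifting by a multiple of (119, −122) keeps it a solution: s = 3800 − 31·119 = 111, t = -3895 + 31·122 = -113.
Indeed 122·111 + 119·(-113) = 13542 − 13447 = 95.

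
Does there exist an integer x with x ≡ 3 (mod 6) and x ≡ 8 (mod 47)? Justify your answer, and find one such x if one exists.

Since 6 and 47 share no common factor, CRT says the pair of congruences has a solution (unique mod 282).
Write x = 3 + 6t and require 3 + 6t ≡ 8 (mod 47), i.e. 6t ≡ 5 (mod 47).
Invert 6 mod 47 by the Euclidean algorithm: 47 = 7·6 + 5, 6 = 1·5 + 1, 5 = 5·1 + 0; back-substituting, 1 = 6 − 1·5 = 6 − (47 − 7·6) = −47 + 8·6. Hence 6·8 ≡ 1, so 6⁻¹ ≡ 8 (mod 47).
Multiplying by 8: t ≡ 8·5 = 40 (mod 47).
Taking t = 40 gives x = 3 + 6·40 = 243.
Indeed 243 ≡ 3 (mod 6) and 243 ≡ 8 (mod 47).

x = 243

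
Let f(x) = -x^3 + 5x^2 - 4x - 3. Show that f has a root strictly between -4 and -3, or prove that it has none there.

f(-4) = 157 and f(-3) = 81, both positive, so a sign-change argument is unavailable; we show f keeps this sign on the whole interval.
Substitute x = -3 − u, where 0 < u < 1 on the interval. Expanding, f(-3 − u) = u^3 + 14u^2 + 61u + 81.
All 4 nonzero coefficients of this polynomial in u are positive; hence for u > 0 the value is a sum of positive terms (the constant 81 among them).
Therefore f(x) > 0 throughout (-4, -3), and f has no zero there.

No such root exists.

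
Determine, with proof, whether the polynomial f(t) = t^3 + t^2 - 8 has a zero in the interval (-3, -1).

No.

The endpoint values f(-3) = -26 and f(-1) = -8 are both negative. Claim: f(t) < 0 for every t in (-3, -1).
Substitute t = -1 − u, where 0 < u < 2 on the interval. Expanding, f(-1 − u) = -u^3 - 2u^2 - u - 8.
All 4 nonzero coefficients of this polynomial in u are negative; hence for u > 0 the value is a sum of negative terms (the constant -8 among them).
So f is strictly negative on (-3, -1); no root exists in the interval.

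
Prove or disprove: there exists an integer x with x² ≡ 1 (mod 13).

Take x = 12. Then 12² = 144 = 11·13 + 1, so 12² ≡ 1 (mod 13).

x = 12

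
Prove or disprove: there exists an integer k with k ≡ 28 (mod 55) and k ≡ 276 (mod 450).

Both moduli are multiples of 5 = gcd(55, 450), so any solution would satisfy k ≡ 28 and k ≡ 276 modulo 5 simultaneously.
However 28 ≡ 3 and 276 ≡ 1 (mod 5), and 3 ≠ 1.
Hence the system has no solution.

There is no such integer.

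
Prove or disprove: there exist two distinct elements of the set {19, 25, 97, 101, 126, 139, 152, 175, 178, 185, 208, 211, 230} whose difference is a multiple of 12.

Reduce each element mod 12: 19↦7, 25↦1, 97↦1, 101↦5, 126↦6, 139↦7, 152↦8, 175↦7, 178↦10, 185↦5, 208↦4, 211↦7, 230↦2. The residue 7 repeats (at 19 and 139), and 139 − 19 = 120 = 10·12.

The pair (19, 139) works.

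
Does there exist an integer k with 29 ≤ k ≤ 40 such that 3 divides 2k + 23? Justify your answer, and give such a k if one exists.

At k = 29 we get 2·29 + 23 = 81, and 81 = 3·27.

k = 29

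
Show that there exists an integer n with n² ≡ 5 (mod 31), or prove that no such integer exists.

n = 6

n = 6 works: 6² = 36, and 36 − 5 = 31 = 1·31.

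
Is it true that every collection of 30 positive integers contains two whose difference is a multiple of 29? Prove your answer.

There are exactly 29 possible remainders on division by 29.
Since 30 > 29, two of the 30 integers must share a residue class by the pigeonhole principle; call them a and b.
Their difference a − b is then a multiple of 29.

True.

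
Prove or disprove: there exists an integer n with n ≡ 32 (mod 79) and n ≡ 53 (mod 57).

n = 3587

Since 79 and 57 share no common factor, CRT says the pair of congruences has a solution (unique mod 4503).
Any solution of the first congruence is n = 32 + 79t; substituting into the second, 79t ≡ 53 − 32 ≡ 21 (mod 57).
79 ≡ 22 (mod 57), so this reads 22t ≡ 21 (mod 57). To invert 22 modulo 57: 57 = 2·22 + 13, 22 = 1·13 + 9, 13 = 1·9 + 4, 9 = 2·4 + 1, 4 = 4·1 + 0, and unwinding, 1 = 9 − 2·4 = 9 − 2·(13 − 1·9) = −2·13 + 3·9 = −2·13 + 3·(22 − 1·13) = 3·22 − 5·13 = 3·22 − 5·(57 − 2·22) = −5·57 + 13·22. Thus 22⁻¹ ≡ 13 (mod 57).
Multiplying by 13: t ≡ 13·21 = 273 ≡ 45 (mod 57).
Taking t = 45 gives n = 32 + 79·45 = 3587.
Check: 3587 mod 79 = 32, 3587 mod 57 = 53. ✓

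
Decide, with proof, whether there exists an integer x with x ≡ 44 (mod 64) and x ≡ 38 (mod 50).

x = 1388

The moduli are not coprime: gcd(64, 50) = 2. Compatibility requires 2 ∣ (38 − 44) = -6, which holds, so solutions exist.
Write x = 44 + 64t. Then 64t ≡ 38 − 44 ≡ 44 (mod 50); dividing through by 2 gives 32t ≡ 22 (mod 25).
32 ≡ 7 (mod 25), so this reads 7t ≡ 22 (mod 25). To invert 7 modulo 25: 25 = 3·7 + 4, 7 = 1·4 + 3, 4 = 1·3 + 1, 3 = 3·1 + 0, and unwinding, 1 = 4 − 1·3 = 4 − (7 − 1·4) = −7 + 2·4 = −7 + 2·(25 − 3·7) = 2·25 − 7·7. Thus 7⁻¹ ≡ -7 ≡ 18 (mod 25).
Multiplying by 18: t ≡ 18·22 = 396 ≡ 21 (mod 25).
Then x = 44 + 64·21 = 1388.
Indeed 1388 ≡ 44 (mod 64) and 1388 ≡ 38 (mod 50).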